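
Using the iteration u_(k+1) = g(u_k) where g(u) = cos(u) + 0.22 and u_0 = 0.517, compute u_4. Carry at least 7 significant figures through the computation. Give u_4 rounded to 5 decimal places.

u_1 = g(0.517000) = 1.089306
u_2 = g(1.089306) = 0.683101
u_3 = g(0.683101) = 0.995619
u_4 = g(0.995619) = 0.763983

0.76398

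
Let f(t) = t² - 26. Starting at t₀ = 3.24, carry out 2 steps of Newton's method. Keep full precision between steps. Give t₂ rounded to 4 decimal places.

5.1243

f'(t) = 2t
t_0 = 3.240000: f = -15.502400, f' = 6.480000 → t_1 = 3.240000 - (-15.502400)/(6.480000) = 5.632346
t_1 = 5.632346: f = 5.723318, f' = 11.264691 → t_2 = 5.632346 - (5.723318)/(11.264691) = 5.124270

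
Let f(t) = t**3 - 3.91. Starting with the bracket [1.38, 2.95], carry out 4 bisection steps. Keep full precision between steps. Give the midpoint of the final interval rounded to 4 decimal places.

f(1.380000) = -1.281928, f(2.950000) = 21.762375 (opposite signs)
step 1: m = 2.165000, f(m) = 6.237842 > 0 → root in [1.380000, 2.165000]
step 2: m = 1.772500, f(m) = 1.658763 > 0 → root in [1.380000, 1.772500]
step 3: m = 1.576250, f(m) = 0.006294 > 0 → root in [1.380000, 1.576250]
step 4: m = 1.478125, f(m) = -0.680513 < 0 → root in [1.478125, 1.576250]
Midpoint of [1.478125, 1.576250] = 1.527187

1.5272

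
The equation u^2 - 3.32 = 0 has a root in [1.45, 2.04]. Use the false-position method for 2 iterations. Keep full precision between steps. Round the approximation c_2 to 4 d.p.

False-position update: c = (a·f(b) − b·f(a))/(f(b) − f(a)); replace the endpoint whose sign matches f(c).
f(1.450000) = -1.217500, f(2.040000) = 0.841600
step 1: c = 1.798854, f(c) = -0.084125 < 0 → new bracket [1.798854, 2.040000]
step 2: c = 1.820768, f(c) = -0.004804 < 0 → new bracket [1.820768, 2.040000]

1.8208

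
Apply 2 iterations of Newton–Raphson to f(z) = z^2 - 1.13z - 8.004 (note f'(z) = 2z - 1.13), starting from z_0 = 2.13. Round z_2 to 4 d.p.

3.4950

z_0 = 2.130000: f = -5.874000, f' = 3.130000 → z_1 = 2.130000 - (-5.874000)/(3.130000) = 4.006677
z_1 = 4.006677: f = 3.521918, f' = 6.883355 → z_2 = 4.006677 - (3.521918)/(6.883355) = 3.495020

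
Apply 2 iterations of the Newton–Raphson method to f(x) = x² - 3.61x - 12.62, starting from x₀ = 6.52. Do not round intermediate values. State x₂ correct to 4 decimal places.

5.7901

Newton update: x ← x − f(x)/f'(x).
f'(x) = 2x - 3.61
x_0 = 6.520000: f = 6.353200, f' = 9.430000 → x_1 = 6.520000 - (6.353200)/(9.430000) = 5.846278
x_1 = 5.846278: f = 0.453902, f' = 8.082556 → x_2 = 5.846278 - (0.453902)/(8.082556) = 5.790120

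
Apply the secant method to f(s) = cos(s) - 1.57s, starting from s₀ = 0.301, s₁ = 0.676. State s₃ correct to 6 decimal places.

0.544575

f(s_0) = 0.482470, f(s_1) = -0.281238
s_2 = 0.676000 - (-0.281238)·(0.676000 - 0.301000)/(-0.281238 - (0.482470)) = 0.537905; f(s_2) = 0.014273
s_3 = 0.537905 - (0.014273)·(0.537905 - 0.676000)/(0.014273 - (-0.281238)) = 0.544575; f(s_3) = 0.000365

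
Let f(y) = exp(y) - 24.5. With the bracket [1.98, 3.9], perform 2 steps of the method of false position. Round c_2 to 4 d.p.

3.0572

f(1.980000) = -17.257257, f(3.900000) = 24.902449
step 1: c = 2.765915, f(c) = -8.606429 < 0 → new bracket [2.765915, 3.900000]
step 2: c = 3.057193, f(c) = -3.232215 < 0 → new bracket [3.057193, 3.900000]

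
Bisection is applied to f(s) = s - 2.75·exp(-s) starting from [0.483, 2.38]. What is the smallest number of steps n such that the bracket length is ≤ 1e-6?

21

Initial width b − a = 2.38 − 0.483 = 1.897000.
After n steps the width is (b−a)/2^n; need (b−a)/2^n ≤ 1e-6.
So n ≥ log₂(1.897000/1e-6) = log₂(1897000.0000) ≈ 20.8553.
Hence n = 21.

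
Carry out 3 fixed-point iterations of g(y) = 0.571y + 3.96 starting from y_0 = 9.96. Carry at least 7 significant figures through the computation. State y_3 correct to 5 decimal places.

y_1 = g(9.960000) = 9.647160
y_2 = g(9.647160) = 9.468528
y_3 = g(9.468528) = 9.366530

9.36653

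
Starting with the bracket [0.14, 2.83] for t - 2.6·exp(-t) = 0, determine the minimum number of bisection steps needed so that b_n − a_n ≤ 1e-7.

25

Initial width b − a = 2.83 − 0.14 = 2.690000.
After n steps the width is (b−a)/2^n; need (b−a)/2^n ≤ 1e-7.
So n ≥ log₂(2.690000/1e-7) = log₂(26900000.0000) ≈ 24.6811.
Hence n = 25.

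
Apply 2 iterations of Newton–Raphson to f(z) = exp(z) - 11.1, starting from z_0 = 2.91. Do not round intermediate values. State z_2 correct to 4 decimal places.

f'(z) = exp(z)
z_0 = 2.910000: f = 7.256799, f' = 18.356799 → z_1 = 2.910000 - (7.256799)/(18.356799) = 2.514681
z_1 = 2.514681: f = 1.262660, f' = 12.362660 → z_2 = 2.514681 - (1.262660)/(12.362660) = 2.412546

2.4125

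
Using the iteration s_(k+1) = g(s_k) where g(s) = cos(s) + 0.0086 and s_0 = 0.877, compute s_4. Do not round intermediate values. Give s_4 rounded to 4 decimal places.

0.7727

s_1 = g(0.877000) = 0.648060
s_2 = g(0.648060) = 0.805856
s_3 = g(0.805856) = 0.701094
s_4 = g(0.701094) = 0.772737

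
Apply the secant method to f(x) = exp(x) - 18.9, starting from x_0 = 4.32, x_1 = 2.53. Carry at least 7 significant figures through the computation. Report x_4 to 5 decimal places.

Secant update: x_(k+1) = x_k − f(x_k)·(x_k − x_(k-1))/(f(x_k) − f(x_(k-1))).
f(x_0) = 56.288628, f(x_1) = -6.346494
x_2 = 2.530000 - (-6.346494)·(2.530000 - 4.320000)/(-6.346494 - (56.288628)) = 2.711371; f(x_2) = -3.850098
x_3 = 2.711371 - (-3.850098)·(2.711371 - 2.530000)/(-3.850098 - (-6.346494)) = 2.991094; f(x_3) = 1.007448
x_4 = 2.991094 - (1.007448)·(2.991094 - 2.711371)/(1.007448 - (-3.850098)) = 2.933080; f(x_4) = -0.114601

2.93308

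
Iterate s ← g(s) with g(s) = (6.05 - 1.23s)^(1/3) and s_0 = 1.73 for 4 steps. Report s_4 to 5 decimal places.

s_1 = g(1.730000) = 1.577029
s_2 = g(1.577029) = 1.601854
s_3 = g(1.601854) = 1.597877
s_4 = g(1.597877) = 1.598516

1.59852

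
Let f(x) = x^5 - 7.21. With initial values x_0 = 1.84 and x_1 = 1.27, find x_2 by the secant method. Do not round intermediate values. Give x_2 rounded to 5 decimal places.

Secant update: x_(k+1) = x_k − f(x_k)·(x_k − x_(k-1))/(f(x_k) − f(x_(k-1))).
f(x_0) = 13.880609, f(x_1) = -3.906163
x_2 = 1.270000 - (-3.906163)·(1.270000 - 1.840000)/(-3.906163 - (13.880609)) = 1.395178; f(x_2) = -1.923745

1.39518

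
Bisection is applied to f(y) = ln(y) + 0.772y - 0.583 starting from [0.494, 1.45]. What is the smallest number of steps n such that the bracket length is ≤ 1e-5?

Initial width b − a = 1.45 − 0.494 = 0.956000.
After n steps the width is (b−a)/2^n; need (b−a)/2^n ≤ 1e-5.
So n ≥ log₂(0.956000/1e-5) = log₂(95600.0000) ≈ 16.5447.
Hence n = 17.

17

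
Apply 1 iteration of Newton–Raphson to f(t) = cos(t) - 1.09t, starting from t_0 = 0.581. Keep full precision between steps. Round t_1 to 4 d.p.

0.7046

f'(t) = -sin(t) - 1.09
t_0 = 0.581000: f = 0.202624, f' = -1.638860 → t_1 = 0.581000 - (0.202624)/(-1.638860) = 0.704637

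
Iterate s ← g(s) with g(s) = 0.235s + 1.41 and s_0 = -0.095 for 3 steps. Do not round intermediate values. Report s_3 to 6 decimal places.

s_1 = g(-0.095000) = 1.387675
s_2 = g(1.387675) = 1.736104
s_3 = g(1.736104) = 1.817984

1.817984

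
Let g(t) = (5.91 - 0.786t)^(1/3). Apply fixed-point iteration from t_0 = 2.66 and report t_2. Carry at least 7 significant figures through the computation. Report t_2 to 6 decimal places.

1.672855

t_1 = g(2.660000) = 1.563120
t_2 = g(1.563120) = 1.672855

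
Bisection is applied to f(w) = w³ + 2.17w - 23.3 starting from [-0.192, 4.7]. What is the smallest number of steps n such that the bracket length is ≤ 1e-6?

Initial width b − a = 4.7 − -0.192 = 4.892000.
After n steps the width is (b−a)/2^n; need (b−a)/2^n ≤ 1e-6.
So n ≥ log₂(4.892000/1e-6) = log₂(4892000.0000) ≈ 22.2220.
Hence n = 23.

23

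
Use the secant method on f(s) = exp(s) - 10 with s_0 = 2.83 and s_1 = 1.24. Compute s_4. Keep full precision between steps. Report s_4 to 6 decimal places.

f(s_0) = 6.945461, f(s_1) = -6.544387
s_2 = 1.240000 - (-6.544387)·(1.240000 - 2.830000)/(-6.544387 - (6.945461)) = 2.011363; f(s_2) = -2.526500
s_3 = 2.011363 - (-2.526500)·(2.011363 - 1.240000)/(-2.526500 - (-6.544387)) = 2.496407; f(s_3) = 2.138800
s_4 = 2.496407 - (2.138800)·(2.496407 - 2.011363)/(2.138800 - (-2.526500)) = 2.274039; f(s_4) = -0.281421

2.274039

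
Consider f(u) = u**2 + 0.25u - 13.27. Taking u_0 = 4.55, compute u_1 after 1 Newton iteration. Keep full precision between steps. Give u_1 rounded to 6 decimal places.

3.633422

f'(u) = 2u + 0.25
u_0 = 4.550000: f = 8.570000, f' = 9.350000 → u_1 = 4.550000 - (8.570000)/(9.350000) = 3.633422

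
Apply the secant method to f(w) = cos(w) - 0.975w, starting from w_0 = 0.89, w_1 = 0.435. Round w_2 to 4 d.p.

f(w_0) = -0.238338, f(w_1) = 0.482745
w_2 = 0.435000 - (0.482745)·(0.435000 - 0.890000)/(0.482745 - (-0.238338)) = 0.739610; f(w_2) = 0.017612

0.7396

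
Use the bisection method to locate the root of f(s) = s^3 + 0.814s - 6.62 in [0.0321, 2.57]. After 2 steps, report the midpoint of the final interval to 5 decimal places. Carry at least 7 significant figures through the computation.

1.61829

f(0.032100) = -6.593838, f(2.570000) = 12.446573 (opposite signs)
step 1: m = 1.301050, f(m) = -3.358617 < 0 → root in [1.301050, 2.570000]
step 2: m = 1.935525, f(m) = 2.206491 > 0 → root in [1.301050, 1.935525]
Midpoint of [1.301050, 1.935525] = 1.618287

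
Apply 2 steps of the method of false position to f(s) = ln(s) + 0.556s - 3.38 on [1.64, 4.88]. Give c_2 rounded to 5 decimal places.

f(1.640000) = -1.973464, f(4.880000) = 0.918425
step 1: c = 3.851019, f(c) = 0.109505 > 0 → new bracket [1.640000, 3.851019]
step 2: c = 3.734783, f(c) = 0.014229 > 0 → new bracket [1.640000, 3.734783]

3.73478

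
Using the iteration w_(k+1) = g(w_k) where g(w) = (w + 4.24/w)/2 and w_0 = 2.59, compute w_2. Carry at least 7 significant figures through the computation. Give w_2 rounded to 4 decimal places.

2.0598

w_1 = g(2.590000) = 2.113533
w_2 = g(2.113533) = 2.059826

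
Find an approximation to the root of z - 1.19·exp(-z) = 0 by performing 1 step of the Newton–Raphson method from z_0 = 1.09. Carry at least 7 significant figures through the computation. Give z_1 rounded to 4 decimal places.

0.5972

f'(z) = 1 + 1.19·exp(-z)
z_0 = 1.090000: f = 0.689902, f' = 1.400098 → z_1 = 1.090000 - (0.689902)/(1.400098) = 0.597247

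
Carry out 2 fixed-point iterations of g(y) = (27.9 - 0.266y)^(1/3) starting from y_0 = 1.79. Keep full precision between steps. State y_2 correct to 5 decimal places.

y_1 = g(1.790000) = 3.015617
y_2 = g(3.015617) = 3.003620

3.00362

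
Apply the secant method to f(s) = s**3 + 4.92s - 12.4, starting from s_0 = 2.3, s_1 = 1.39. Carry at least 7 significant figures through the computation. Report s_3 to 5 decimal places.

1.63933

f(s_0) = 11.083000, f(s_1) = -2.875581
s_2 = 1.390000 - (-2.875581)·(1.390000 - 2.300000)/(-2.875581 - (11.083000)) = 1.577467; f(s_2) = -0.713485
s_3 = 1.577467 - (-0.713485)·(1.577467 - 1.390000)/(-0.713485 - (-2.875581)) = 1.639331; f(s_3) = 0.071058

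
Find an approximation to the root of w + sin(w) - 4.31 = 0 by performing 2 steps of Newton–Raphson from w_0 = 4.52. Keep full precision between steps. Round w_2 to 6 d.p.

5.213490

Newton update: w ← w − f(w)/f'(w).
f'(w) = 1 + cos(w)
w_0 = 4.520000: f = -0.771550, f' = 0.808796 → w_1 = 4.520000 - (-0.771550)/(0.808796) = 5.473950
w_1 = 5.473950: f = 0.440190, f' = 1.690052 → w_2 = 5.473950 - (0.440190)/(1.690052) = 5.213490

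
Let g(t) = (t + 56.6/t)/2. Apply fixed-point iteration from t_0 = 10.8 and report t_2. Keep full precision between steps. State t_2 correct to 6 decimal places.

t_1 = g(10.800000) = 8.020370
t_2 = g(8.020370) = 7.538701

7.538701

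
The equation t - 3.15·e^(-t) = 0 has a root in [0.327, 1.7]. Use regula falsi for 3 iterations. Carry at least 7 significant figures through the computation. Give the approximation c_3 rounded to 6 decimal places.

False-position update: c = (a·f(b) − b·f(a))/(f(b) − f(a)); replace the endpoint whose sign matches f(c).
f(0.327000) = -1.944414, f(1.700000) = 1.124547
step 1: c = 1.196897, f(c) = 0.245187 > 0 → new bracket [0.327000, 1.196897]
step 2: c = 1.099488, f(c) = 0.050407 > 0 → new bracket [0.327000, 1.099488]
step 3: c = 1.079968, f(c) = 0.010208 > 0 → new bracket [0.327000, 1.079968]

1.079968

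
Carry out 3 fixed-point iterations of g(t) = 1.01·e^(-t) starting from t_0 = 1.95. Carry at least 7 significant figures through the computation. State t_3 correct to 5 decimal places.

t_1 = g(1.950000) = 0.143697
t_2 = g(0.143697) = 0.874812
t_3 = g(0.874812) = 0.421110

0.42111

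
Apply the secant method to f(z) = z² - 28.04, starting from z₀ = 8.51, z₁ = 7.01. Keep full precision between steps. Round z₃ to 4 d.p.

5.3434

f(z_0) = 44.380100, f(z_1) = 21.100100
z_2 = 7.010000 - (21.100100)·(7.010000 - 8.510000)/(21.100100 - (44.380100)) = 5.650457; f(z_2) = 3.887670
z_3 = 5.650457 - (3.887670)·(5.650457 - 7.010000)/(3.887670 - (21.100100)) = 5.343386; f(z_3) = 0.511770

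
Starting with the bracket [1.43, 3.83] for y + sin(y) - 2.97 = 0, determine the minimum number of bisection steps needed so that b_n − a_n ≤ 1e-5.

18

Initial width b − a = 3.83 − 1.43 = 2.400000.
After n steps the width is (b−a)/2^n; need (b−a)/2^n ≤ 1e-5.
So n ≥ log₂(2.400000/1e-5) = log₂(240000.0000) ≈ 17.8727.
Hence n = 18.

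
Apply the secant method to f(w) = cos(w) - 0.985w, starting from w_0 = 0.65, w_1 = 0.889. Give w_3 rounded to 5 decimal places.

f(w_0) = 0.155834, f(w_1) = -0.245476
w_2 = 0.889000 - (-0.245476)·(0.889000 - 0.650000)/(-0.245476 - (0.155834)) = 0.742807; f(w_2) = 0.004908
w_3 = 0.742807 - (0.004908)·(0.742807 - 0.889000)/(0.004908 - (-0.245476)) = 0.745673; f(w_3) = 0.000144

0.74567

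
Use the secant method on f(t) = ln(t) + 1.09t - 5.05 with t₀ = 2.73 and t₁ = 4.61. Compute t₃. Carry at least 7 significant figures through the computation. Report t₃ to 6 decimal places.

3.486392

f(t_0) = -1.069998, f(t_1) = 1.503128
t_2 = 4.610000 - (1.503128)·(4.610000 - 2.730000)/(1.503128 - (-1.069998)) = 3.511772; f(t_2) = 0.033952
t_3 = 3.511772 - (0.033952)·(3.511772 - 4.610000)/(0.033952 - (1.503128)) = 3.486392; f(t_3) = -0.000965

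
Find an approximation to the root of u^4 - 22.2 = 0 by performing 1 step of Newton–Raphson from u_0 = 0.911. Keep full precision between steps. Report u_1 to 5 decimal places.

8.02396

Newton update: u ← u − f(u)/f'(u).
f'(u) = 4u^3
u_0 = 0.911000: f = -21.511231, f' = 3.024232 → u_1 = 0.911000 - (-21.511231)/(3.024232) = 8.023956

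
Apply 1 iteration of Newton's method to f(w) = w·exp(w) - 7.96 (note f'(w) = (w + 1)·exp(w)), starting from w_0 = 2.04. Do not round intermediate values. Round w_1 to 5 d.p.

w_0 = 2.040000: f = 7.728843, f' = 23.379452 → w_1 = 2.040000 - (7.728843)/(23.379452) = 1.709417

1.70942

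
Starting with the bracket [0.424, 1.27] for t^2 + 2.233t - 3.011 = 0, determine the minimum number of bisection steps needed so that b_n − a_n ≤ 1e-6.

Initial width b − a = 1.27 − 0.424 = 0.846000.
After n steps the width is (b−a)/2^n; need (b−a)/2^n ≤ 1e-6.
So n ≥ log₂(0.846000/1e-6) = log₂(846000.0000) ≈ 19.6903.
Hence n = 20.

20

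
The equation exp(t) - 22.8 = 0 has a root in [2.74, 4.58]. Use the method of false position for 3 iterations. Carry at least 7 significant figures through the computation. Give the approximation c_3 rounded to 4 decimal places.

f(2.740000) = -7.313015, f(4.580000) = 74.714394
step 1: c = 2.904042, f(c) = -4.552244 < 0 → new bracket [2.904042, 4.580000]
step 2: c = 3.000292, f(c) = -2.708607 < 0 → new bracket [3.000292, 4.580000]
step 3: c = 3.055557, f(c) = -1.566994 < 0 → new bracket [3.055557, 4.580000]

3.0556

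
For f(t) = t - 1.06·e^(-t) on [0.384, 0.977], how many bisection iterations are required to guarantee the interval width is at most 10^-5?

Initial width b − a = 0.977 − 0.384 = 0.593000.
After n steps the width is (b−a)/2^n; need (b−a)/2^n ≤ 10^-5.
So n ≥ log₂(0.593000/10^-5) = log₂(59300.0000) ≈ 15.8557.
Hence n = 16.

16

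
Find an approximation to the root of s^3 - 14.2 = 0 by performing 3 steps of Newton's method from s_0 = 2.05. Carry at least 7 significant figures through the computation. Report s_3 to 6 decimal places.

Newton update: s ← s − f(s)/f'(s).
f'(s) = 3s^2
s_0 = 2.050000: f = -5.584875, f' = 12.607500 → s_1 = 2.050000 - (-5.584875)/(12.607500) = 2.492980
s_1 = 2.492980: f = 1.293751, f' = 18.644853 → s_2 = 2.492980 - (1.293751)/(18.644853) = 2.423591
s_2 = 2.423591: f = 0.035676, f' = 17.621383 → s_3 = 2.423591 - (0.035676)/(17.621383) = 2.421567

2.421567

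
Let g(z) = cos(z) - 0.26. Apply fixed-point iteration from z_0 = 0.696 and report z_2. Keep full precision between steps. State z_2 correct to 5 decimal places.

z_1 = g(0.696000) = 0.507413
z_2 = g(0.507413) = 0.614005

0.61400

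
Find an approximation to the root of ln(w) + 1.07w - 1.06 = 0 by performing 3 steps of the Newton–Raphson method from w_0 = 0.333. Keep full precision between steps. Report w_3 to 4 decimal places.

Newton update: w ← w − f(w)/f'(w).
f'(w) = 1/w + 1.07
w_0 = 0.333000: f = -1.803303, f' = 4.073003 → w_1 = 0.333000 - (-1.803303)/(4.073003) = 0.775745
w_1 = 0.775745: f = -0.483884, f' = 2.359083 → w_2 = 0.775745 - (-0.483884)/(2.359083) = 0.980860
w_2 = 0.980860: f = -0.029804, f' = 2.089513 → w_3 = 0.980860 - (-0.029804)/(2.089513) = 0.995124

0.9951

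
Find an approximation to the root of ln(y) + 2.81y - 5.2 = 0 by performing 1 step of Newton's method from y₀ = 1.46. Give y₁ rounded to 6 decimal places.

f'(y) = 1/y + 2.81
y_0 = 1.460000: f = -0.718964, f' = 3.494932 → y_1 = 1.460000 - (-0.718964)/(3.494932) = 1.665716

1.665716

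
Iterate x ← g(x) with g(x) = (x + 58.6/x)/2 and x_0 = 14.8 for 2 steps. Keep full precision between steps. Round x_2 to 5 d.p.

x_1 = g(14.800000) = 9.379730
x_2 = g(9.379730) = 7.813622

7.81362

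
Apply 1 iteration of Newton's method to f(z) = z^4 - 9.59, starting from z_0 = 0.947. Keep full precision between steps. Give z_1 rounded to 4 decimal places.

3.5332

f'(z) = 4z^3
z_0 = 0.947000: f = -8.785734, f' = 3.397112 → z_1 = 0.947000 - (-8.785734)/(3.397112) = 3.533236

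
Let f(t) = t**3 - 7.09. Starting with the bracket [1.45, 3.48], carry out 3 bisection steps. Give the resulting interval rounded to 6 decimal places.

f(1.450000) = -4.041375, f(3.480000) = 35.054192 (opposite signs)
step 1: m = 2.465000, f(m) = 7.887895 > 0 → root in [1.450000, 2.465000]
step 2: m = 1.957500, f(m) = 0.410761 > 0 → root in [1.450000, 1.957500]
step 3: m = 1.703750, f(m) = -2.144416 < 0 → root in [1.703750, 1.957500]

[1.703750, 1.957500]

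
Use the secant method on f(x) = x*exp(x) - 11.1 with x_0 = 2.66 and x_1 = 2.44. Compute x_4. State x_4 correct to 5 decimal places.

1.82642

f(x_0) = 26.928129, f(x_1) = 16.894219
x_2 = 2.440000 - (16.894219)·(2.440000 - 2.660000)/(16.894219 - (26.928129)) = 2.069583; f(x_2) = 5.294247
x_3 = 2.069583 - (5.294247)·(2.069583 - 2.440000)/(5.294247 - (16.894219)) = 1.900524; f(x_3) = 1.613371
x_4 = 1.900524 - (1.613371)·(1.900524 - 2.069583)/(1.613371 - (5.294247)) = 1.826424; f(x_4) = 0.245077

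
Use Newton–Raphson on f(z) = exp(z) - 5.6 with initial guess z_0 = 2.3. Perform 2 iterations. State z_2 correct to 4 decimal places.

f'(z) = exp(z)
z_0 = 2.300000: f = 4.374182, f' = 9.974182 → z_1 = 2.300000 - (4.374182)/(9.974182) = 1.861450
z_1 = 1.861450: f = 0.833055, f' = 6.433055 → z_2 = 1.861450 - (0.833055)/(6.433055) = 1.731954

1.7320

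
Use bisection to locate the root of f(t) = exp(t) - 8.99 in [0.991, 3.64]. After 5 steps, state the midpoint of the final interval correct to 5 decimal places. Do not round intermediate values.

2.19133

f(0.991000) = -6.296073, f(3.640000) = 29.101837 (opposite signs)
step 1: m = 2.315500, f(m) = 1.139987 > 0 → root in [0.991000, 2.315500]
step 2: m = 1.653250, f(m) = -3.766070 < 0 → root in [1.653250, 2.315500]
step 3: m = 1.984375, f(m) = -1.715501 < 0 → root in [1.984375, 2.315500]
step 4: m = 2.149938, f(m) = -0.405678 < 0 → root in [2.149938, 2.315500]
step 5: m = 2.232719, f(m) = 0.335184 > 0 → root in [2.149938, 2.232719]
Midpoint of [2.149938, 2.232719] = 2.191328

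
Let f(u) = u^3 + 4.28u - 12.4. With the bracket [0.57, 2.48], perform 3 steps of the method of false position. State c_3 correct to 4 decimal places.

f(0.570000) = -9.775207, f(2.480000) = 13.467392
step 1: c = 1.373294, f(c) = -3.932354 < 0 → new bracket [1.373294, 2.480000]
step 2: c = 1.623410, f(c) = -1.173367 < 0 → new bracket [1.623410, 2.480000]
step 3: c = 1.692061, f(c) = -0.313491 < 0 → new bracket [1.692061, 2.480000]

1.6921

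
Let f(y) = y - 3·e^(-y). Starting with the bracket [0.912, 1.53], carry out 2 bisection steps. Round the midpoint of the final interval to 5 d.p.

0.98925

f(0.912000) = -0.293160, f(1.530000) = 0.880393 (opposite signs)
step 1: m = 1.221000, f(m) = 0.336195 > 0 → root in [0.912000, 1.221000]
step 2: m = 1.066500, f(m) = 0.033867 > 0 → root in [0.912000, 1.066500]
Midpoint of [0.912000, 1.066500] = 0.989250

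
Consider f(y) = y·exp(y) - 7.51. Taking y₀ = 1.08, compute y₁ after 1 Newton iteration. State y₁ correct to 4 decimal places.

f'(y) = (y + 1)·exp(y)
y_0 = 1.080000: f = -4.329746, f' = 6.124933 → y_1 = 1.080000 - (-4.329746)/(6.124933) = 1.786905

1.7869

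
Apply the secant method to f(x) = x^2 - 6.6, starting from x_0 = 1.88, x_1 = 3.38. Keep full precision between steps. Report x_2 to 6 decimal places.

f(x_0) = -3.065600, f(x_1) = 4.824400
x_2 = 3.380000 - (4.824400)·(3.380000 - 1.880000)/(4.824400 - (-3.065600)) = 2.462814; f(x_2) = -0.534549

2.462814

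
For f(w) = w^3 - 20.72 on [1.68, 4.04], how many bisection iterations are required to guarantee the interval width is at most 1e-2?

8

Initial width b − a = 4.04 − 1.68 = 2.360000.
After n steps the width is (b−a)/2^n; need (b−a)/2^n ≤ 1e-2.
So n ≥ log₂(2.360000/1e-2) = log₂(236.0000) ≈ 7.8826.
Hence n = 8.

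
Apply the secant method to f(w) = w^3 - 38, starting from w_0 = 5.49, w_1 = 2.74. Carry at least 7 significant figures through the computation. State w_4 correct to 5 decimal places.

f(w_0) = 127.469149, f(w_1) = -17.429176
w_2 = 2.740000 - (-17.429176)·(2.740000 - 5.490000)/(-17.429176 - (127.469149)) = 3.070785; f(w_2) = -9.043348
w_3 = 3.070785 - (-9.043348)·(3.070785 - 2.740000)/(-9.043348 - (-17.429176)) = 3.427507; f(w_3) = 2.265678
w_4 = 3.427507 - (2.265678)·(3.427507 - 3.070785)/(2.265678 - (-9.043348)) = 3.356040; f(w_4) = -0.200892

3.35604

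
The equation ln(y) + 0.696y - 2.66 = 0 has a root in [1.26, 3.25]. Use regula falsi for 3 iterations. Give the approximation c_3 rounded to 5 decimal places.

2.50457

f(1.260000) = -1.551928, f(3.250000) = 0.780655
step 1: c = 2.583999, f(c) = 0.087801 > 0 → new bracket [1.260000, 2.583999]
step 2: c = 2.513104, f(c) = 0.010639 > 0 → new bracket [1.260000, 2.513104]
step 3: c = 2.504572, f(c) = 0.001300 > 0 → new bracket [1.260000, 2.504572]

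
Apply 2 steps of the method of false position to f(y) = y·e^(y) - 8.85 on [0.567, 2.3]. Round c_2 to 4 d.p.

f(0.567000) = -7.850396, f(2.300000) = 14.090620
step 1: c = 1.187060, f(c) = -4.959496 < 0 → new bracket [1.187060, 2.300000]
step 2: c = 1.476802, f(c) = -2.383205 < 0 → new bracket [1.476802, 2.300000]

1.4768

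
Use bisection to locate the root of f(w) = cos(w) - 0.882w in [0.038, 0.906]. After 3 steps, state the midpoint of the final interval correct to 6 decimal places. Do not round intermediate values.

0.743250

f(0.038000) = 0.965762, f(0.906000) = -0.182193 (opposite signs)
step 1: m = 0.472000, f(m) = 0.474357 > 0 → root in [0.472000, 0.906000]
step 2: m = 0.689000, f(m) = 0.164184 > 0 → root in [0.689000, 0.906000]
step 3: m = 0.797500, f(m) = -0.004897 < 0 → root in [0.689000, 0.797500]
Midpoint of [0.689000, 0.797500] = 0.743250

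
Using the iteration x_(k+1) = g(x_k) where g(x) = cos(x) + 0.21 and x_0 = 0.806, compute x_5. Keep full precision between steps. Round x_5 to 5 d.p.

0.87505

x_1 = g(0.806000) = 0.902390
x_2 = g(0.902390) = 0.829736
x_3 = g(0.829736) = 0.885071
x_4 = g(0.885071) = 0.843235
x_5 = g(0.843235) = 0.875050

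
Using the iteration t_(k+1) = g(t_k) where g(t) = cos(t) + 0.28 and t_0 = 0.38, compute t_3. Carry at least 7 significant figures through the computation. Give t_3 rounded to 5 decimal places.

1.08551

t_1 = g(0.380000) = 1.208665
t_2 = g(1.208665) = 0.634268
t_3 = g(0.634268) = 1.085505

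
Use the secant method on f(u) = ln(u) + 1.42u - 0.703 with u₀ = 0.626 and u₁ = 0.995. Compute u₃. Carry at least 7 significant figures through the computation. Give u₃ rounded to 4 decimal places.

Secant update: u_(k+1) = u_k − f(u_k)·(u_k − u_(k-1))/(f(u_k) − f(u_(k-1))).
f(u_0) = -0.282485, f(u_1) = 0.704887
u_2 = 0.995000 - (0.704887)·(0.995000 - 0.626000)/(0.704887 - (-0.282485)) = 0.731570; f(u_2) = 0.023267
u_3 = 0.731570 - (0.023267)·(0.731570 - 0.995000)/(0.023267 - (0.704887)) = 0.722578; f(u_3) = -0.001870

0.7226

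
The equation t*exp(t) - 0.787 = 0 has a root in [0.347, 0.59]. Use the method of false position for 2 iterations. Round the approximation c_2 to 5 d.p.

False-position update: c = (a·f(b) − b·f(a))/(f(b) − f(a)); replace the endpoint whose sign matches f(c).
f(0.347000) = -0.296059, f(0.590000) = 0.277353
step 1: c = 0.472463, f(c) = -0.029197 < 0 → new bracket [0.472463, 0.590000]
step 2: c = 0.483658, f(c) = -0.002508 < 0 → new bracket [0.483658, 0.590000]

0.48366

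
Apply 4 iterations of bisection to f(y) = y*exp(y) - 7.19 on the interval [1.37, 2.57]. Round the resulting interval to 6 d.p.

f(1.370000) = -1.798570, f(2.570000) = 26.389169 (opposite signs)
step 1: m = 1.970000, f(m) = 6.936233 > 0 → root in [1.370000, 1.970000]
step 2: m = 1.670000, f(m) = 1.681320 > 0 → root in [1.370000, 1.670000]
step 3: m = 1.520000, f(m) = -0.240218 < 0 → root in [1.520000, 1.670000]
step 4: m = 1.595000, f(m) = 0.670685 > 0 → root in [1.520000, 1.595000]

[1.520000, 1.595000]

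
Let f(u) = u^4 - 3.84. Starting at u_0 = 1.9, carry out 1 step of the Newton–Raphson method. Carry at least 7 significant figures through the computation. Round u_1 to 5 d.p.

1.56496

f'(u) = 4u^3
u_0 = 1.900000: f = 9.192100, f' = 27.436000 → u_1 = 1.900000 - (9.192100)/(27.436000) = 1.564962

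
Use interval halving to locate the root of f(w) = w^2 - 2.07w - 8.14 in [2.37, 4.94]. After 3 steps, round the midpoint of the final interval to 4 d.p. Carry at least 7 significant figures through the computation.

4.1369

f(2.370000) = -7.429000, f(4.940000) = 6.037800 (opposite signs)
step 1: m = 3.655000, f(m) = -2.346825 < 0 → root in [3.655000, 4.940000]
step 2: m = 4.297500, f(m) = 1.432681 > 0 → root in [3.655000, 4.297500]
step 3: m = 3.976250, f(m) = -0.560273 < 0 → root in [3.976250, 4.297500]
Midpoint of [3.976250, 4.297500] = 4.136875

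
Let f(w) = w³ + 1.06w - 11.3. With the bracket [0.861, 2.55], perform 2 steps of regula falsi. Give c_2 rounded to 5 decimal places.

False-position update: c = (a·f(b) − b·f(a))/(f(b) − f(a)); replace the endpoint whose sign matches f(c).
f(0.861000) = -9.749063, f(2.550000) = 7.984375
step 1: c = 1.789538, f(c) = -3.672193 < 0 → new bracket [1.789538, 2.550000]
step 2: c = 2.029108, f(c) = -0.794744 < 0 → new bracket [2.029108, 2.550000]

2.02911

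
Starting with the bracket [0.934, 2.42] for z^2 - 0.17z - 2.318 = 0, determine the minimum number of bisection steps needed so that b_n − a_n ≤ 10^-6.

Initial width b − a = 2.42 − 0.934 = 1.486000.
After n steps the width is (b−a)/2^n; need (b−a)/2^n ≤ 10^-6.
So n ≥ log₂(1.486000/10^-6) = log₂(1486000.0000) ≈ 20.5030.
Hence n = 21.

21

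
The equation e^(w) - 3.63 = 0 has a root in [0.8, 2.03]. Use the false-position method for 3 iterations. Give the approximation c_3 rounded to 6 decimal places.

1.270904

f(0.800000) = -1.404459, f(2.030000) = 3.984086
step 1: c = 1.120585, f(c) = -0.563354 < 0 → new bracket [1.120585, 2.030000]
step 2: c = 1.233246, f(c) = -0.197646 < 0 → new bracket [1.233246, 2.030000]
step 3: c = 1.270904, f(c) = -0.065926 < 0 → new bracket [1.270904, 2.030000]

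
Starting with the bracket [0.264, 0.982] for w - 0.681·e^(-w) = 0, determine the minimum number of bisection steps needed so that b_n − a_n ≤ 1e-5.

17

Initial width b − a = 0.982 − 0.264 = 0.718000.
After n steps the width is (b−a)/2^n; need (b−a)/2^n ≤ 1e-5.
So n ≥ log₂(0.718000/1e-5) = log₂(71800.0000) ≈ 16.1317.
Hence n = 17.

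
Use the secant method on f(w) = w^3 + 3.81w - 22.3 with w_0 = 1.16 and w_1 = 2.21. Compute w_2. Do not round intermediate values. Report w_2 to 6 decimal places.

f(w_0) = -16.319504, f(w_1) = -3.086039
w_2 = 2.210000 - (-3.086039)·(2.210000 - 1.160000)/(-3.086039 - (-16.319504)) = 2.454860; f(w_2) = 1.846823

2.454860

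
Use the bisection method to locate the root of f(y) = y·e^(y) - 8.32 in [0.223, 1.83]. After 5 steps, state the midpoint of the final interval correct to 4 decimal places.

f(0.223000) = -8.041290, f(1.830000) = 3.088013 (opposite signs)
step 1: m = 1.026500, f(m) = -5.454752 < 0 → root in [1.026500, 1.830000]
step 2: m = 1.428250, f(m) = -2.362208 < 0 → root in [1.428250, 1.830000]
step 3: m = 1.629125, f(m) = -0.012422 < 0 → root in [1.629125, 1.830000]
step 4: m = 1.729563, f(m) = 1.431596 > 0 → root in [1.629125, 1.729563]
step 5: m = 1.679344, f(m) = 0.684702 > 0 → root in [1.629125, 1.679344]
Midpoint of [1.629125, 1.679344] = 1.654234

1.6542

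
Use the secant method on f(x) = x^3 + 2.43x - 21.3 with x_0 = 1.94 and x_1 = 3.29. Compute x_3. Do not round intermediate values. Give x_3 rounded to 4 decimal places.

2.4452

f(x_0) = -9.284416, f(x_1) = 22.305989
x_2 = 3.290000 - (22.305989)·(3.290000 - 1.940000)/(22.305989 - (-9.284416)) = 2.336765; f(x_2) = -2.861828
x_3 = 2.336765 - (-2.861828)·(2.336765 - 3.290000)/(-2.861828 - (22.305989)) = 2.445157; f(x_3) = -0.739181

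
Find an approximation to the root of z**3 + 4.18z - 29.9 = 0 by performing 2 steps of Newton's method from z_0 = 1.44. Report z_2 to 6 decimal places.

2.808235

Newton update: z ← z − f(z)/f'(z).
f'(z) = 3z**2 + 4.18
z_0 = 1.440000: f = -20.894816, f' = 10.400800 → z_1 = 1.440000 - (-20.894816)/(10.400800) = 3.448962
z_1 = 3.448962: f = 25.543248, f' = 39.866025 → z_2 = 3.448962 - (25.543248)/(39.866025) = 2.808235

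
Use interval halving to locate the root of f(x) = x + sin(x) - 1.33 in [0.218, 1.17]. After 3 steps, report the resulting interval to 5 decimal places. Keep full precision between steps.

f(0.218000) = -0.895723, f(1.170000) = 0.760751 (opposite signs)
step 1: m = 0.694000, f(m) = 0.003617 > 0 → root in [0.218000, 0.694000]
step 2: m = 0.456000, f(m) = -0.433640 < 0 → root in [0.456000, 0.694000]
step 3: m = 0.575000, f(m) = -0.211165 < 0 → root in [0.575000, 0.694000]

[0.57500, 0.69400]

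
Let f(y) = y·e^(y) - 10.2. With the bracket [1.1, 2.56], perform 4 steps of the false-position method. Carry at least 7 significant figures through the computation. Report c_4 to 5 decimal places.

1.72833

f(1.100000) = -6.895417, f(2.560000) = 22.915692
step 1: c = 1.437703, f(c) = -4.145813 < 0 → new bracket [1.437703, 2.560000]
step 2: c = 1.609639, f(c) = -2.150190 < 0 → new bracket [1.609639, 2.560000]
step 3: c = 1.691162, f(c) = -1.024121 < 0 → new bracket [1.691162, 2.560000]
step 4: c = 1.728330, f(c) = -0.467353 < 0 → new bracket [1.728330, 2.560000]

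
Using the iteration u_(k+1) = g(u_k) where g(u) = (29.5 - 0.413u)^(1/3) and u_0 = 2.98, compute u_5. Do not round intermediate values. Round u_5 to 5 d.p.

u_1 = g(2.980000) = 3.046292
u_2 = g(3.046292) = 3.045308
u_3 = g(3.045308) = 3.045323
u_4 = g(3.045323) = 3.045322
u_5 = g(3.045322) = 3.045322

3.04532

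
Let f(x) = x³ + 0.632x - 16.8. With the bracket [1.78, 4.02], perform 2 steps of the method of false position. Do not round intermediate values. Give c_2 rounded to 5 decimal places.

False-position update: c = (a·f(b) − b·f(a))/(f(b) − f(a)); replace the endpoint whose sign matches f(c).
f(1.780000) = -10.035288, f(4.020000) = 50.705448
step 1: c = 2.150082, f(c) = -5.501638 < 0 → new bracket [2.150082, 4.020000]
step 2: c = 2.333112, f(c) = -2.625378 < 0 → new bracket [2.333112, 4.020000]

2.33311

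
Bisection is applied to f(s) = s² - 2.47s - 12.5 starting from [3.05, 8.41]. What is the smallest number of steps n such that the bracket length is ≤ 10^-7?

Initial width b − a = 8.41 − 3.05 = 5.360000.
After n steps the width is (b−a)/2^n; need (b−a)/2^n ≤ 10^-7.
So n ≥ log₂(5.360000/10^-7) = log₂(53600000.0000) ≈ 25.6757.
Hence n = 26.

26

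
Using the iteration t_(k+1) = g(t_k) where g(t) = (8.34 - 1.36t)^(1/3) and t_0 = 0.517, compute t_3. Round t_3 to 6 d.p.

t_1 = g(0.517000) = 1.969270
t_2 = g(1.969270) = 1.782316
t_3 = g(1.782316) = 1.808606

1.808606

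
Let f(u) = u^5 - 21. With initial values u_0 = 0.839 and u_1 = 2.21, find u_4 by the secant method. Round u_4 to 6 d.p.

1.971846

f(u_0) = -20.584271, f(u_1) = 31.718297
u_2 = 2.210000 - (31.718297)·(2.210000 - 0.839000)/(31.718297 - (-20.584271)) = 1.378573; f(u_2) = -16.020929
u_3 = 1.378573 - (-16.020929)·(1.378573 - 2.210000)/(-16.020929 - (31.718297)) = 1.657593; f(u_3) = -8.486172
u_4 = 1.657593 - (-8.486172)·(1.657593 - 1.378573)/(-8.486172 - (-16.020929)) = 1.971846; f(u_4) = 8.810232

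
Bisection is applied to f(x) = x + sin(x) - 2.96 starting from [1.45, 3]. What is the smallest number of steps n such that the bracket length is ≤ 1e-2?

Initial width b − a = 3 − 1.45 = 1.550000.
After n steps the width is (b−a)/2^n; need (b−a)/2^n ≤ 1e-2.
So n ≥ log₂(1.550000/1e-2) = log₂(155.0000) ≈ 7.2761.
Hence n = 8.

8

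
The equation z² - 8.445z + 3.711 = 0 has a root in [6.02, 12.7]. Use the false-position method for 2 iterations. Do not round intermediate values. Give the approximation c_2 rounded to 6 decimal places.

7.605030

f(6.020000) = -10.887500, f(12.700000) = 57.749500
step 1: c = 7.079611, f(c) = -5.955425 < 0 → new bracket [7.079611, 12.700000]
step 2: c = 7.605030, f(c) = -2.676996 < 0 → new bracket [7.605030, 12.700000]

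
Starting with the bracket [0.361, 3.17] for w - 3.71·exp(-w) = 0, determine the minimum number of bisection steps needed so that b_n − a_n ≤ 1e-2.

9

Initial width b − a = 3.17 − 0.361 = 2.809000.
After n steps the width is (b−a)/2^n; need (b−a)/2^n ≤ 1e-2.
So n ≥ log₂(2.809000/1e-2) = log₂(280.9000) ≈ 8.1339.
Hence n = 9.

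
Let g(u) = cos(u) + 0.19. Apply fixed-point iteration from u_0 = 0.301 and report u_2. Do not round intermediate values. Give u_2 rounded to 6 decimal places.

u_1 = g(0.301000) = 1.145040
u_2 = g(1.145040) = 0.603009

0.603009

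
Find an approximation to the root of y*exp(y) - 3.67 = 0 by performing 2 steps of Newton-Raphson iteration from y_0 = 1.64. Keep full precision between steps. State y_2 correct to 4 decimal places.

1.1676

f'(y) = (y+1)*exp(y)
y_0 = 1.640000: f = 4.784478, f' = 13.609648 → y_1 = 1.640000 - (4.784478)/(13.609648) = 1.288450
y_1 = 1.288450: f = 1.003411, f' = 8.300569 → y_2 = 1.288450 - (1.003411)/(8.300569) = 1.167565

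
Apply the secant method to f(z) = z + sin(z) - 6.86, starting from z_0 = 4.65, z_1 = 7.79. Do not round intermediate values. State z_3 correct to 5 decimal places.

6.56454

Secant update: z_(k+1) = z_k − f(z_k)·(z_k − z_(k-1))/(f(z_k) − f(z_(k-1))).
f(z_0) = -3.208054, f(z_1) = 1.927954
z_2 = 7.790000 - (1.927954)·(7.790000 - 4.650000)/(1.927954 - (-3.208054)) = 6.611307; f(z_2) = 0.073573
z_3 = 6.611307 - (0.073573)·(6.611307 - 7.790000)/(0.073573 - (1.927954)) = 6.564542; f(z_3) = -0.017798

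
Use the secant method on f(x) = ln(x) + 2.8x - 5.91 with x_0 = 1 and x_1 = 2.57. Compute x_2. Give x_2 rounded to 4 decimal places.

f(x_0) = -3.110000, f(x_1) = 2.229906
x_2 = 2.570000 - (2.229906)·(2.570000 - 1.000000)/(2.229906 - (-3.110000)) = 1.914379; f(x_2) = 0.099656

1.9144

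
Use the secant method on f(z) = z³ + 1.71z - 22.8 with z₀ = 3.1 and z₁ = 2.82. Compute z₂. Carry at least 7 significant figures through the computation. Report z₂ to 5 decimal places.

2.66123

f(z_0) = 12.292000, f(z_1) = 4.447968
z_2 = 2.820000 - (4.447968)·(2.820000 - 3.100000)/(4.447968 - (12.292000)) = 2.661226; f(z_2) = 0.597821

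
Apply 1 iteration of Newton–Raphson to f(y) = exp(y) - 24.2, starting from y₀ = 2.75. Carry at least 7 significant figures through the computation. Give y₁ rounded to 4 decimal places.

f'(y) = exp(y)
y_0 = 2.750000: f = -8.557368, f' = 15.642632 → y_1 = 2.750000 - (-8.557368)/(15.642632) = 3.297054

3.2971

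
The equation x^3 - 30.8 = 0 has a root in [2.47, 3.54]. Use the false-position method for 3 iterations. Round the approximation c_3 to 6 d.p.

3.133314

False-position update: c = (a·f(b) − b·f(a))/(f(b) − f(a)); replace the endpoint whose sign matches f(c).
f(2.470000) = -15.730777, f(3.540000) = 13.561864
step 1: c = 3.044613, f(c) = -2.577448 < 0 → new bracket [3.044613, 3.540000]
step 2: c = 3.123726, f(c) = -0.319723 < 0 → new bracket [3.123726, 3.540000]
step 3: c = 3.133314, f(c) = -0.038200 < 0 → new bracket [3.133314, 3.540000]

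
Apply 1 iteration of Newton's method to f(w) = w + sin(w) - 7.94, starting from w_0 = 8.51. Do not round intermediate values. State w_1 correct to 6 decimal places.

Newton update: w ← w − f(w)/f'(w).
f'(w) = 1 + cos(w)
w_0 = 8.510000: f = 1.362427, f' = 0.390033 → w_1 = 8.510000 - (1.362427)/(0.390033) = 5.016897

5.016897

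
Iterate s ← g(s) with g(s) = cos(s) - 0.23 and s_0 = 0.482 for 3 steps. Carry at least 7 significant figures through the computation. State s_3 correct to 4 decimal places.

0.6160

s_1 = g(0.482000) = 0.656070
s_2 = g(0.656070) = 0.562396
s_3 = g(0.562396) = 0.615980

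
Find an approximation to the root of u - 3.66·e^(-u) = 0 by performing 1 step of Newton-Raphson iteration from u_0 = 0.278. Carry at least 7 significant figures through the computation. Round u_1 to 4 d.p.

0.9392

f'(u) = 1 + 3.66·e^(-u)
u_0 = 0.278000: f = -2.493706, f' = 3.771706 → u_1 = 0.278000 - (-2.493706)/(3.771706) = 0.939161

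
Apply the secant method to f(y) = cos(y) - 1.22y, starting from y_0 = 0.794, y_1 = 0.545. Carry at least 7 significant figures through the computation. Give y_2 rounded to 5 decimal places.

0.64844

f(y_0) = -0.267682, f(y_1) = 0.190227
y_2 = 0.545000 - (0.190227)·(0.545000 - 0.794000)/(0.190227 - (-0.267682)) = 0.648441; f(y_2) = 0.005928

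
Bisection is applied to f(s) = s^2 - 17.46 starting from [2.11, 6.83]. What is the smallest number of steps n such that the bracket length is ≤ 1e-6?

23

Initial width b − a = 6.83 − 2.11 = 4.720000.
After n steps the width is (b−a)/2^n; need (b−a)/2^n ≤ 1e-6.
So n ≥ log₂(4.720000/1e-6) = log₂(4720000.0000) ≈ 22.1704.
Hence n = 23.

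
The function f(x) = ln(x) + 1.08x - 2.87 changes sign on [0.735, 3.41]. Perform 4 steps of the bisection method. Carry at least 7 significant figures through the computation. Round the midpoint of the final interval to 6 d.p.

f(0.735000) = -2.384085, f(3.410000) = 2.039512 (opposite signs)
step 1: m = 2.072500, f(m) = 0.097056 > 0 → root in [0.735000, 2.072500]
step 2: m = 1.403750, f(m) = -1.014803 < 0 → root in [1.403750, 2.072500]
step 3: m = 1.738125, f(m) = -0.440018 < 0 → root in [1.738125, 2.072500]
step 4: m = 1.905313, f(m) = -0.167616 < 0 → root in [1.905313, 2.072500]
Midpoint of [1.905313, 2.072500] = 1.988906

1.988906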